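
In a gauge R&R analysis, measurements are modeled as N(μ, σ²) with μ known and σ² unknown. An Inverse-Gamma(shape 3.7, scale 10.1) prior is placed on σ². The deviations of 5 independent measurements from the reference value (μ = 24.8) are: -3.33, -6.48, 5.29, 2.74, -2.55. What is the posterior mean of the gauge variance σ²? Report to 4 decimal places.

11.0840

With known mean μ and an Inverse-Gamma(α, β) prior on σ², the Normal likelihood is conjugate: posterior is Inv-Gamma(α + n/2, β + Σ(xᵢ−μ)²/2).
Σ(xᵢ−μ)² = (-3.33)² + (-6.48)² + (5.29)² + (2.74)² + (-2.55)² = 95.0735.
Posterior: Inv-Gamma(3.7 + 5/2, 10.1 + 95.0735/2) = Inv-Gamma(6.20, 57.63675).
E[σ²|data] = β/(α−1) = 57.63675/5.20 = 11.0840.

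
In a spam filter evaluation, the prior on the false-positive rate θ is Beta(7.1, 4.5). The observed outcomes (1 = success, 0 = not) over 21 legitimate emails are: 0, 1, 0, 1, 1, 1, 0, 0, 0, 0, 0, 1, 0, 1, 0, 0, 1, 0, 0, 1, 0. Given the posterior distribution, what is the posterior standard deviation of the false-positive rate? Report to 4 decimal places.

The Beta prior is conjugate to a Binomial/Bernoulli likelihood; the update adds successes to α and failures to β.
Posterior: Beta(α+k, β+n−k) = Beta(7.1+8, 4.5+13) = Beta(15.1, 17.5).
Var = αβ/((α+β)²(α+β+1)) = 15.1·17.5/(32.6²·33.6) = 0.00740015; SD = √0.00740015 = 0.0860.

0.0860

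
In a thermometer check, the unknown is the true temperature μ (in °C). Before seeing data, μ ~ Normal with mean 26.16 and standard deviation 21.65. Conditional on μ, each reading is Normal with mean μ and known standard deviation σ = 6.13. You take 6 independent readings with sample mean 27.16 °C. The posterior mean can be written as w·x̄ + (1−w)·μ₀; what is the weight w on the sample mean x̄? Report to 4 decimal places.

0.9868

For Normal data with known variance σ², a Normal(μ₀, σ₀²) prior on μ is conjugate. Posterior precision = 1/σ₀² + n/σ²; posterior mean is the precision-weighted average of μ₀ and x̄.
σ₀² = 21.65² = 468.7225, σ² = 6.13² = 37.5769. Prior precision 1/σ₀² = 1/468.7225; data precision n/σ² = 6/37.5769.
w = (n/σ²)/(1/σ₀² + n/σ²) = n·σ₀²/(σ² + n·σ₀²) = 6·468.7225/(37.5769 + 6·468.7225) = 2812.335/2849.9119 = 0.9868.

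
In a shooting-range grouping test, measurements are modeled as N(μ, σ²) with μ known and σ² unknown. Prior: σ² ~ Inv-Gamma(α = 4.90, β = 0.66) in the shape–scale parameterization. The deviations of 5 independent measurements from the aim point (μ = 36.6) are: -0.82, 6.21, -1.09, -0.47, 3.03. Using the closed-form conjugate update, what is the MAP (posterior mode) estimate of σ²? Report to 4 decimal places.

With known mean μ and an Inverse-Gamma(α, β) prior on σ², the Normal likelihood is conjugate: posterior is Inv-Gamma(α + n/2, β + Σ(xᵢ−μ)²/2).
Σ(xᵢ−μ)² = (-0.82)² + (6.21)² + (-1.09)² + (-0.47)² + (3.03)² = 49.8264.
Posterior: Inv-Gamma(4.90 + 5/2, 0.66 + 49.8264/2) = Inv-Gamma(7.40, 25.57320).
Mode = β/(α+1) = 25.57320/8.40 = 3.0444.

3.0444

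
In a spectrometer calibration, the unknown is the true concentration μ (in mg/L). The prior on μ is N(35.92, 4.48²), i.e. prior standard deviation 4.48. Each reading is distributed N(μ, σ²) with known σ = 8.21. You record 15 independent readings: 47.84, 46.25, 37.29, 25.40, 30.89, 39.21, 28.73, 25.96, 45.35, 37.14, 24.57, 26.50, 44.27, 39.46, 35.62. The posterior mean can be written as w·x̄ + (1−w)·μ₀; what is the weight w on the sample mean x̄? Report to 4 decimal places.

For Normal data with known variance σ², a Normal(μ₀, σ₀²) prior on μ is conjugate. Posterior precision = 1/σ₀² + n/σ²; posterior mean is the precision-weighted average of μ₀ and x̄.
σ₀² = 4.48² = 20.0704, σ² = 8.21² = 67.4041. Prior precision 1/σ₀² = 1/20.0704; data precision n/σ² = 15/67.4041.
w = (n/σ²)/(1/σ₀² + n/σ²) = n·σ₀²/(σ² + n·σ₀²) = 15·20.0704/(67.4041 + 15·20.0704) = 301.056/368.4601 = 0.8171.

0.8171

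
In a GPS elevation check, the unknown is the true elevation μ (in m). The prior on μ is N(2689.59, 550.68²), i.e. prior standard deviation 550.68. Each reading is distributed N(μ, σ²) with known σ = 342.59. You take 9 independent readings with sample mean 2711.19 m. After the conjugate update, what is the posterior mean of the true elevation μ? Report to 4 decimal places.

2710.2994

For Normal data with known variance σ², a Normal(μ₀, σ₀²) prior on μ is conjugate. Posterior precision = 1/σ₀² + n/σ²; posterior mean is the precision-weighted average of μ₀ and x̄.
n·x̄ = 9·2711.19 = 24400.71.
σ₀² = 550.68² = 303248.4624, σ² = 342.59² = 117367.9081; σ² + n·σ₀² = 117367.9081 + 9·303248.4624 = 2846604.0697.
Posterior mean = (μ₀/σ₀² + n·x̄/σ²)/(1/σ₀² + n/σ²) = (σ²·μ₀ + σ₀²·n·x̄)/(σ² + n·σ₀²) = (117367.9081·2689.59 + 303248.4624·24400.71)/2846604.0697 = 7715149340.914983/2846604.0697 = 2710.2994.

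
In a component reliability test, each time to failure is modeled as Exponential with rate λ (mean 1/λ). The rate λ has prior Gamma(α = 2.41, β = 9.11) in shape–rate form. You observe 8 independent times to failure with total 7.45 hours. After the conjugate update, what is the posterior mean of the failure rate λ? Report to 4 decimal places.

0.6286

With a Gamma(shape α, rate β) prior on the exponential rate λ, the posterior after n observations with total T = Σxᵢ is Gamma(α+n, β+T).
Posterior: Gamma(2.41+8, 9.11+7.45) = Gamma(10.41, 16.56).
Posterior mean of λ = α/β = 10.41/16.56 = 0.6286.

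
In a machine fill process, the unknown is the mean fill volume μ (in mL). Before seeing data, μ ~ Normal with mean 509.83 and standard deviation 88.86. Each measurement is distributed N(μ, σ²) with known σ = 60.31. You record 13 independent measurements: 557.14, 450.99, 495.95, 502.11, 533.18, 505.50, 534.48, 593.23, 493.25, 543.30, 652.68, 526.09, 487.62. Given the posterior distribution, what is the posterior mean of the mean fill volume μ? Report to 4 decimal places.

528.2340

For Normal data with known variance σ², a Normal(μ₀, σ₀²) prior on μ is conjugate. Posterior precision = 1/σ₀² + n/σ²; posterior mean is the precision-weighted average of μ₀ and x̄.
Σxᵢ = 557.14 + 450.99 + 495.95 + 502.11 + 533.18 + 505.50 + 534.48 + 593.23 + 493.25 + 543.30 + 652.68 + 526.09 + 487.62 = 6875.52, so n·x̄ = 6875.52.
σ₀² = 88.86² = 7896.0996, σ² = 60.31² = 3637.2961; σ² + n·σ₀² = 3637.2961 + 13·7896.0996 = 106286.5909.
Posterior mean = (μ₀/σ₀² + n·x̄/σ²)/(1/σ₀² + n/σ²) = (σ²·μ₀ + σ₀²·n·x̄)/(σ² + n·σ₀²) = (3637.2961·509.83 + 7896.0996·6875.52)/106286.5909 = 56144193.392455/106286.5909 = 528.2340.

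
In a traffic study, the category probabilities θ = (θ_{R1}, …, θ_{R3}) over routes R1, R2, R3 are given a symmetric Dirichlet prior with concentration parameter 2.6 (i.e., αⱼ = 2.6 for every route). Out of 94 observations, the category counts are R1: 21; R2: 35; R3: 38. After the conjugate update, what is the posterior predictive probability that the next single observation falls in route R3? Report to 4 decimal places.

0.3988

The Dirichlet prior is conjugate to the Multinomial likelihood: each posterior αⱼ = prior αⱼ + observed count nⱼ.
Posterior concentration: (23.6, 37.6, 40.6), total = 101.8.
P(next = R3 | data) = α_{R3}/Σα = 0.3988.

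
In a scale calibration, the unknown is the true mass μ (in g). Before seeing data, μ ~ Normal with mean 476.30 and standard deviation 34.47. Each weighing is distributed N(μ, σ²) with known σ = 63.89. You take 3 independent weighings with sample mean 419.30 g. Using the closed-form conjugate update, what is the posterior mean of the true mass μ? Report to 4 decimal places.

For Normal data with known variance σ², a Normal(μ₀, σ₀²) prior on μ is conjugate. Posterior precision = 1/σ₀² + n/σ²; posterior mean is the precision-weighted average of μ₀ and x̄.
n·x̄ = 3·419.30 = 1257.9.
σ₀² = 34.47² = 1188.1809, σ² = 63.89² = 4081.9321; σ² + n·σ₀² = 4081.9321 + 3·1188.1809 = 7646.4748.
Posterior mean = (μ₀/σ₀² + n·x̄/σ²)/(1/σ₀² + n/σ²) = (σ²·μ₀ + σ₀²·n·x̄)/(σ² + n·σ₀²) = (4081.9321·476.30 + 1188.1809·1257.9)/7646.4748 = 3438837.01334/7646.4748 = 449.7284.

449.7284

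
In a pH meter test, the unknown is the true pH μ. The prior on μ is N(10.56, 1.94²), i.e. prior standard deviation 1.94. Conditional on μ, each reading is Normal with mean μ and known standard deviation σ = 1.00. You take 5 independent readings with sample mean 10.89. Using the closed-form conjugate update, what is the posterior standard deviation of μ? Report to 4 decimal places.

0.4358

For Normal data with known variance σ², a Normal(μ₀, σ₀²) prior on μ is conjugate. Posterior precision = 1/σ₀² + n/σ²; posterior mean is the precision-weighted average of μ₀ and x̄.
σ₀² = 1.94² = 3.7636, σ² = 1.00² = 1; σ² + n·σ₀² = 1 + 5·3.7636 = 19.818.
Posterior precision = 1/σ₀² + n/σ² = 1/3.7636 + 5/1 = (σ² + n·σ₀²)/(σ₀²σ²) = 19.818/(3.7636·1); posterior variance σₙ² = σ₀²σ²/(σ² + n·σ₀²) = 3.7636·1/19.818 = 0.189908.
Posterior SD = √σₙ² = √(3.7636·1/19.818) = 0.4358.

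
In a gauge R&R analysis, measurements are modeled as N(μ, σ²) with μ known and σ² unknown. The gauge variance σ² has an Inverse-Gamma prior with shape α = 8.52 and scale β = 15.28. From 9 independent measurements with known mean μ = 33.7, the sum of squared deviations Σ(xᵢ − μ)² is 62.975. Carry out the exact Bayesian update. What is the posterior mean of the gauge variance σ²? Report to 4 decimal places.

3.8908

With known mean μ and an Inverse-Gamma(α, β) prior on σ², the Normal likelihood is conjugate: posterior is Inv-Gamma(α + n/2, β + Σ(xᵢ−μ)²/2).
Posterior: Inv-Gamma(8.52 + 9/2, 15.28 + 62.975/2) = Inv-Gamma(13.02, 46.7675).
E[σ²|data] = β/(α−1) = 46.7675/12.02 = 3.8908.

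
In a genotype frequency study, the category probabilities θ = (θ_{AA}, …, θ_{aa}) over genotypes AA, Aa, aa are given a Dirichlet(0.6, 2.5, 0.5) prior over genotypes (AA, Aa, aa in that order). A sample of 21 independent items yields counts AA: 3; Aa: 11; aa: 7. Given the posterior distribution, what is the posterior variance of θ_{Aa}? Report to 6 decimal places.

The Dirichlet prior is conjugate to the Multinomial likelihood: each posterior αⱼ = prior αⱼ + observed count nⱼ.
Posterior concentration: (3.6, 13.5, 7.5), total = 24.6.
Var[θ_j] = α_j(Σα−α_j)/((Σα)²(Σα+1)) = 13.5·11.1/(24.6²·25.6) = 0.009673.

0.009673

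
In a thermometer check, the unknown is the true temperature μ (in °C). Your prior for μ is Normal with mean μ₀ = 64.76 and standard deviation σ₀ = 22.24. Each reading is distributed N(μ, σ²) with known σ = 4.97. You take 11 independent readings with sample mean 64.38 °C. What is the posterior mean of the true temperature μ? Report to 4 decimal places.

64.3817

For Normal data with known variance σ², a Normal(μ₀, σ₀²) prior on μ is conjugate. Posterior precision = 1/σ₀² + n/σ²; posterior mean is the precision-weighted average of μ₀ and x̄.
n·x̄ = 11·64.38 = 708.18.
σ₀² = 22.24² = 494.6176, σ² = 4.97² = 24.7009; σ² + n·σ₀² = 24.7009 + 11·494.6176 = 5465.4945.
Posterior mean = (μ₀/σ₀² + n·x̄/σ²)/(1/σ₀² + n/σ²) = (σ²·μ₀ + σ₀²·n·x̄)/(σ² + n·σ₀²) = (24.7009·64.76 + 494.6176·708.18)/5465.4945 = 351877.922252/5465.4945 = 64.3817.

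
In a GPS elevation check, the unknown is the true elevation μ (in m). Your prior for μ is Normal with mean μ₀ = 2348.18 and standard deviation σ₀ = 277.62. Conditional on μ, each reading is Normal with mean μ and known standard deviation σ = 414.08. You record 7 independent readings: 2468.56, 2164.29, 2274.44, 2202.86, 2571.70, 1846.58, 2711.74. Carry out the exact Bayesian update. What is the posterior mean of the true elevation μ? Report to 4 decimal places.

2326.8145

For Normal data with known variance σ², a Normal(μ₀, σ₀²) prior on μ is conjugate. Posterior precision = 1/σ₀² + n/σ²; posterior mean is the precision-weighted average of μ₀ and x̄.
Σxᵢ = 2468.56 + 2164.29 + 2274.44 + 2202.86 + 2571.70 + 1846.58 + 2711.74 = 16240.17, so n·x̄ = 16240.17.
σ₀² = 277.62² = 77072.8644, σ² = 414.08² = 171462.2464; σ² + n·σ₀² = 171462.2464 + 7·77072.8644 = 710972.2972.
Posterior mean = (μ₀/σ₀² + n·x̄/σ²)/(1/σ₀² + n/σ²) = (σ²·μ₀ + σ₀²·n·x̄)/(σ² + n·σ₀²) = (171462.2464·2348.18 + 77072.8644·16240.17)/710972.2972 = 1654300637.9945/710972.2972 = 2326.8145.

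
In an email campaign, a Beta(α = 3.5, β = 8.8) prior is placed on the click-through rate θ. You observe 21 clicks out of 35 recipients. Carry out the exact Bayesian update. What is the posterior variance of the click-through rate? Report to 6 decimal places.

The Beta prior is conjugate to a Binomial/Bernoulli likelihood; the update adds successes to α and failures to β.
Posterior: Beta(α+k, β+n−k) = Beta(3.5+21, 8.8+14) = Beta(24.5, 22.8).
Var = αβ/((α+β)²(α+β+1)) = 24.5·22.8/(47.3²·48.3) = 0.005169.

0.005169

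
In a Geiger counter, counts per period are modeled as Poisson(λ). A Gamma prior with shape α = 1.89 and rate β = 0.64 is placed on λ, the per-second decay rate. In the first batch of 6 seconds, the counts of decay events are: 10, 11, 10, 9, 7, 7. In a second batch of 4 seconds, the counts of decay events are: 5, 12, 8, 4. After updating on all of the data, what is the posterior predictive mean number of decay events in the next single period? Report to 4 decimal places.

With a Gamma(shape α, rate β) prior, the Poisson likelihood is conjugate: the posterior is Gamma(α + ΣXᵢ, β + n).
Batch 1: sum of counts S = 54 over n = 6 seconds.
After batch 1: Gamma(α+S, β+n) = Gamma(1.89+54, 0.64+6) = Gamma(55.89, 6.64).
Batch 2: sum of counts S = 29 over n = 4 seconds.
After batch 2: Gamma(α+S, β+n) = Gamma(55.89+29, 6.64+4) = Gamma(84.89, 10.64).
The predictive distribution for one future period is NegBinom with mean α/β = 7.9784.

7.9784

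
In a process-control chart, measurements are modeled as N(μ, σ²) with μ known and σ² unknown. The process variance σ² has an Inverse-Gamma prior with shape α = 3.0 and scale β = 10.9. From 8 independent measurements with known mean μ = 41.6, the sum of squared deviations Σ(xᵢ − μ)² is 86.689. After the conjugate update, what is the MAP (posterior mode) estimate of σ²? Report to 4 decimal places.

With known mean μ and an Inverse-Gamma(α, β) prior on σ², the Normal likelihood is conjugate: posterior is Inv-Gamma(α + n/2, β + Σ(xᵢ−μ)²/2).
Posterior: Inv-Gamma(3.0 + 8/2, 10.9 + 86.689/2) = Inv-Gamma(7.00, 54.2445).
Mode = β/(α+1) = 54.2445/8.00 = 6.7806.

6.7806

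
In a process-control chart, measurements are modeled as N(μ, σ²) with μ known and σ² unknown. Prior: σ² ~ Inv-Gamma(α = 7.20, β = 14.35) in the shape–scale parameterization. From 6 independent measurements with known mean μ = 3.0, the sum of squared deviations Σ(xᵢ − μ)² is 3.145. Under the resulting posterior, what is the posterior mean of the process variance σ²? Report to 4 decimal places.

1.7307

With known mean μ and an Inverse-Gamma(α, β) prior on σ², the Normal likelihood is conjugate: posterior is Inv-Gamma(α + n/2, β + Σ(xᵢ−μ)²/2).
Posterior: Inv-Gamma(7.20 + 6/2, 14.35 + 3.145/2) = Inv-Gamma(10.20, 15.9225).
E[σ²|data] = β/(α−1) = 15.9225/9.20 = 1.7307.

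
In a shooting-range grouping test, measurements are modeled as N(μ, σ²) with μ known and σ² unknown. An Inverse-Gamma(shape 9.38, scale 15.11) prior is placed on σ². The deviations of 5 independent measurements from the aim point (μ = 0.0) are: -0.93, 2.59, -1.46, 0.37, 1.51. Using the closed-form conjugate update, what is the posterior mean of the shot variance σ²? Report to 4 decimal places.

With known mean μ and an Inverse-Gamma(α, β) prior on σ², the Normal likelihood is conjugate: posterior is Inv-Gamma(α + n/2, β + Σ(xᵢ−μ)²/2).
Σ(xᵢ−μ)² = (-0.93)² + (2.59)² + (-1.46)² + (0.37)² + (1.51)² = 12.1216.
Posterior: Inv-Gamma(9.38 + 5/2, 15.11 + 12.1216/2) = Inv-Gamma(11.88, 21.17080).
E[σ²|data] = β/(α−1) = 21.17080/10.88 = 1.9458.

1.9458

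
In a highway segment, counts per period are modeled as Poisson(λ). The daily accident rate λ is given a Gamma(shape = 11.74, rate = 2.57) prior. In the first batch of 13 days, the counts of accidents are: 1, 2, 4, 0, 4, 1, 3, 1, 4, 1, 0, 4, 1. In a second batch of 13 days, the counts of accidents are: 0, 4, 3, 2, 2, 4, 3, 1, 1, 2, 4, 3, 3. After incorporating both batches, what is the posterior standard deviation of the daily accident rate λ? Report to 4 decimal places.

0.2923

With a Gamma(shape α, rate β) prior, the Poisson likelihood is conjugate: the posterior is Gamma(α + ΣXᵢ, β + n).
Batch 1: sum of counts S = 26 over n = 13 days.
After batch 1: Gamma(α+S, β+n) = Gamma(11.74+26, 2.57+13) = Gamma(37.74, 15.57).
Batch 2: sum of counts S = 32 over n = 13 days.
After batch 2: Gamma(α+S, β+n) = Gamma(37.74+32, 15.57+13) = Gamma(69.74, 28.57).
SD = √α/β = √69.74/28.57 = 0.2923.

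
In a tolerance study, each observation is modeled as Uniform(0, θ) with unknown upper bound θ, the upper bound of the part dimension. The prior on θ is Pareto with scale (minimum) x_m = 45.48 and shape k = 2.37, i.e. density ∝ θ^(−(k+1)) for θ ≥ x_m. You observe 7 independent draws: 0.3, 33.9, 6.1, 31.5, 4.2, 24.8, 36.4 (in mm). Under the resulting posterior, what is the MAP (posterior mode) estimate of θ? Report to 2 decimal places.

45.48

A Pareto(scale x_m, shape k) prior on the upper bound θ of Uniform(0, θ) is conjugate: posterior is Pareto(max(x_m, max xᵢ), k + n).
Sample maximum = 36.4; prior scale x_m = 45.48 → posterior scale = max = 45.48.
Posterior shape = 2.37 + 7 = 9.37.
The Pareto density is decreasing on [x_m, ∞), so the mode is x_m = 45.48.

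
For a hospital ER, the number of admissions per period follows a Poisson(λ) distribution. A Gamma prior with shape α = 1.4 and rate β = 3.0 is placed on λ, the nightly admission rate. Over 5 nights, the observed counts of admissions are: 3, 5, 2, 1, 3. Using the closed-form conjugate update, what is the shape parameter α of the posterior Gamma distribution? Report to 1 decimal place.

With a Gamma(shape α, rate β) prior, the Poisson likelihood is conjugate: the posterior is Gamma(α + ΣXᵢ, β + n).
Sum of counts S = 14 over n = 5 nights.
Posterior: Gamma(α+S, β+n) = Gamma(1.4+14, 3.0+5) = Gamma(15.4, 8.0).
Posterior α = 15.4.

15.4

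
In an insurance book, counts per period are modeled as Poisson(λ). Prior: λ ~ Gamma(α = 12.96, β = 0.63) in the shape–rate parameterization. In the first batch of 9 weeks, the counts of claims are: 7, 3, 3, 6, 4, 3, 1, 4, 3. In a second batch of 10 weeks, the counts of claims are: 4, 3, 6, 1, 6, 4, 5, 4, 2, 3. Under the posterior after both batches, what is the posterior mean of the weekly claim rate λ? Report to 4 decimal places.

4.3281

With a Gamma(shape α, rate β) prior, the Poisson likelihood is conjugate: the posterior is Gamma(α + ΣXᵢ, β + n).
Batch 1: sum of counts S = 34 over n = 9 weeks.
After batch 1: Gamma(α+S, β+n) = Gamma(12.96+34, 0.63+9) = Gamma(46.96, 9.63).
Batch 2: sum of counts S = 38 over n = 10 weeks.
After batch 2: Gamma(α+S, β+n) = Gamma(46.96+38, 9.63+10) = Gamma(84.96, 19.63).
Posterior mean = α/β = 84.96/19.63 = 4.3281.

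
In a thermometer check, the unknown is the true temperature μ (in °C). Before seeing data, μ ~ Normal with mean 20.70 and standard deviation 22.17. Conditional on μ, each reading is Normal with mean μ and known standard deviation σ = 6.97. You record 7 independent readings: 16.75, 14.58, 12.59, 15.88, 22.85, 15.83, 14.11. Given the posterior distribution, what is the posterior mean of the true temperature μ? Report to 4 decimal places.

For Normal data with known variance σ², a Normal(μ₀, σ₀²) prior on μ is conjugate. Posterior precision = 1/σ₀² + n/σ²; posterior mean is the precision-weighted average of μ₀ and x̄.
Σxᵢ = 16.75 + 14.58 + 12.59 + 15.88 + 22.85 + 15.83 + 14.11 = 112.59, so n·x̄ = 112.59.
σ₀² = 22.17² = 491.5089, σ² = 6.97² = 48.5809; σ² + n·σ₀² = 48.5809 + 7·491.5089 = 3489.1432.
Posterior mean = (μ₀/σ₀² + n·x̄/σ²)/(1/σ₀² + n/σ²) = (σ²·μ₀ + σ₀²·n·x̄)/(σ² + n·σ₀²) = (48.5809·20.70 + 491.5089·112.59)/3489.1432 = 56344.611681/3489.1432 = 16.1486.

16.1486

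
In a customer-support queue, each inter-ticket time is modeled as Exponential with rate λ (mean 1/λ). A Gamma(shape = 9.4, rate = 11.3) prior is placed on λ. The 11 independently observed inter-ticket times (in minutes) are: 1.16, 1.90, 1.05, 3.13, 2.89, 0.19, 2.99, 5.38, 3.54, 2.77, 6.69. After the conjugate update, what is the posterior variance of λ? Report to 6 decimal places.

0.011038

With a Gamma(shape α, rate β) prior on the exponential rate λ, the posterior after n observations with total T = Σxᵢ is Gamma(α+n, β+T).
Sum of observations T = 31.69 minutes; n = 11.
Posterior: Gamma(9.4+11, 11.3+31.69) = Gamma(20.4, 42.99).
Var = α/β² = 0.011038.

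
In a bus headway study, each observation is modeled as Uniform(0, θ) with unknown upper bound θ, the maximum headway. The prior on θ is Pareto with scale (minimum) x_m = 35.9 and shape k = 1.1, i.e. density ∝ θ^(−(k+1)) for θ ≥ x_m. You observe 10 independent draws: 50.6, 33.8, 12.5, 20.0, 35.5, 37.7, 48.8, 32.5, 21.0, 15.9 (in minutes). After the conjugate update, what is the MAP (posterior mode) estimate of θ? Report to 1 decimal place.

50.6

A Pareto(scale x_m, shape k) prior on the upper bound θ of Uniform(0, θ) is conjugate: posterior is Pareto(max(x_m, max xᵢ), k + n).
Sample maximum = 50.6; prior scale x_m = 35.9 → posterior scale = max = 50.6.
Posterior shape = 1.1 + 10 = 11.1.
The Pareto density is decreasing on [x_m, ∞), so the mode is x_m = 50.6.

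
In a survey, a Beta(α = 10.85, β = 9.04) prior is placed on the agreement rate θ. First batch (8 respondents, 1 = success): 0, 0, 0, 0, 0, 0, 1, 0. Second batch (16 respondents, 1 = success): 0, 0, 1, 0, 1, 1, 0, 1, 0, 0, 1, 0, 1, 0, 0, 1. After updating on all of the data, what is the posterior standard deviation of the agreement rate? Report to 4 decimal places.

0.0739

The Beta prior is conjugate to a Binomial/Bernoulli likelihood; the update adds successes to α and failures to β.
After batch 1: Beta(10.85+1, 9.04+7) = Beta(11.85, 16.04).
After batch 2: Beta(11.85+7, 16.04+9) = Beta(18.85, 25.04).
Var = αβ/((α+β)²(α+β+1)) = 18.85·25.04/(43.89²·44.89) = 0.00545839; SD = √0.00545839 = 0.0739.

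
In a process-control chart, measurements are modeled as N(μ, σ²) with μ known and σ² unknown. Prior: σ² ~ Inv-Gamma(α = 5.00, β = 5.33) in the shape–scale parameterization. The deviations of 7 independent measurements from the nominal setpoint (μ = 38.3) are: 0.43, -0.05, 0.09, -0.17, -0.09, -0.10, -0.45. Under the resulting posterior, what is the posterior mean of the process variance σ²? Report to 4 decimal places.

With known mean μ and an Inverse-Gamma(α, β) prior on σ², the Normal likelihood is conjugate: posterior is Inv-Gamma(α + n/2, β + Σ(xᵢ−μ)²/2).
Σ(xᵢ−μ)² = (0.43)² + (-0.05)² + (0.09)² + (-0.17)² + (-0.09)² + (-0.10)² + (-0.45)² = 0.4450.
Posterior: Inv-Gamma(5.00 + 7/2, 5.33 + 0.4450/2) = Inv-Gamma(8.50, 5.55250).
E[σ²|data] = β/(α−1) = 5.55250/7.50 = 0.7403.

0.7403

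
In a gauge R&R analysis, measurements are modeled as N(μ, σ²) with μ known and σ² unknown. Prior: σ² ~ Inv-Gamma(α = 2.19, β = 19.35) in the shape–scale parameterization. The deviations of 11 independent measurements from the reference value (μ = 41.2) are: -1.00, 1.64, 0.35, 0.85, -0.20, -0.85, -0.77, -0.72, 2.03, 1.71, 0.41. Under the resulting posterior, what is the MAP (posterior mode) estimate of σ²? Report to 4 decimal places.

With known mean μ and an Inverse-Gamma(α, β) prior on σ², the Normal likelihood is conjugate: posterior is Inv-Gamma(α + n/2, β + Σ(xᵢ−μ)²/2).
Σ(xᵢ−μ)² = (-1.00)² + (1.64)² + (0.35)² + (0.85)² + (-0.20)² + (-0.85)² + (-0.77)² + (-0.72)² + (2.03)² + (1.71)² + (0.41)² = 13.6215.
Posterior: Inv-Gamma(2.19 + 11/2, 19.35 + 13.6215/2) = Inv-Gamma(7.69, 26.16075).
Mode = β/(α+1) = 26.16075/8.69 = 3.0104.

3.0104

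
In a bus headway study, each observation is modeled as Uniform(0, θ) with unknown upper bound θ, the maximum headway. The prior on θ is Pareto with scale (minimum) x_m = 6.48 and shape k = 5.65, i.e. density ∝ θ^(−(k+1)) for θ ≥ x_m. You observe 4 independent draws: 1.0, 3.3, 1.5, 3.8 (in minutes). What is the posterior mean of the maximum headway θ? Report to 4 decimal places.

A Pareto(scale x_m, shape k) prior on the upper bound θ of Uniform(0, θ) is conjugate: posterior is Pareto(max(x_m, max xᵢ), k + n).
Sample maximum = 3.8; prior scale x_m = 6.48 → posterior scale = max = 6.48.
Posterior shape = 5.65 + 4 = 9.65.
E[θ|data] = k·x_m/(k−1) = 9.65·6.48/8.65 = 7.2291.

7.2291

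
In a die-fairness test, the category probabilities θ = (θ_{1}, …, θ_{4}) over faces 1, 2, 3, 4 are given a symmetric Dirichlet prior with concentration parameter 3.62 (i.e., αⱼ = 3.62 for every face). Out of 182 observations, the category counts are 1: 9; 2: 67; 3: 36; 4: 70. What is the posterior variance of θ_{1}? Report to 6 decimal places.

The Dirichlet prior is conjugate to the Multinomial likelihood: each posterior αⱼ = prior αⱼ + observed count nⱼ.
Posterior concentration: (12.62, 70.62, 39.62, 73.62), total = 196.48.
Var[θ_j] = α_j(Σα−α_j)/((Σα)²(Σα+1)) = 12.62·183.86/(196.48²·197.48) = 0.000304.

0.000304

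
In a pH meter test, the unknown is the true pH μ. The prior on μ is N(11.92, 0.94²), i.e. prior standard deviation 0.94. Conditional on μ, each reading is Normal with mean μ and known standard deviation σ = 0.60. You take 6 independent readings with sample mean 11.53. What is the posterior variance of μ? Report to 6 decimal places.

0.056185

For Normal data with known variance σ², a Normal(μ₀, σ₀²) prior on μ is conjugate. Posterior precision = 1/σ₀² + n/σ²; posterior mean is the precision-weighted average of μ₀ and x̄.
σ₀² = 0.94² = 0.8836, σ² = 0.60² = 0.36; σ² + n·σ₀² = 0.36 + 6·0.8836 = 5.6616.
Posterior precision = 1/σ₀² + n/σ² = 1/0.8836 + 6/0.36 = (σ² + n·σ₀²)/(σ₀²σ²) = 5.6616/(0.8836·0.36); posterior variance σₙ² = σ₀²σ²/(σ² + n·σ₀²) = 0.8836·0.36/5.6616 = 0.056185.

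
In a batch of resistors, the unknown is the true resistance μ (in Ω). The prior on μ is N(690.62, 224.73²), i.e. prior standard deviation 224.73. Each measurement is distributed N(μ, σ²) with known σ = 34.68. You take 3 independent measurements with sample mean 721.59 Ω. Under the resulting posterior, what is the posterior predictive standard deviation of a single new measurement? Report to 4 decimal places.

40.0056

For Normal data with known variance σ², a Normal(μ₀, σ₀²) prior on μ is conjugate. Posterior precision = 1/σ₀² + n/σ²; posterior mean is the precision-weighted average of μ₀ and x̄.
σ₀² = 224.73² = 50503.5729, σ² = 34.68² = 1202.7024; σ² + n·σ₀² = 1202.7024 + 3·50503.5729 = 152713.4211.
Posterior precision = 1/σ₀² + n/σ² = 1/50503.5729 + 3/1202.7024 = (σ² + n·σ₀²)/(σ₀²σ²) = 152713.4211/(50503.5729·1202.7024); posterior variance σₙ² = σ₀²σ²/(σ² + n·σ₀²) = 50503.5729·1202.7024/152713.4211 = 397.743485.
Predictive variance for one new observation = σₙ² + σ² = 50503.5729·1202.7024/152713.4211 + 1202.7024 = σ²·(σ₀² + 152713.4211)/152713.4211 = 1202.7024·203216.994/152713.4211 = 1600.445885; SD = √(1202.7024·203216.994/152713.4211) = 40.0056.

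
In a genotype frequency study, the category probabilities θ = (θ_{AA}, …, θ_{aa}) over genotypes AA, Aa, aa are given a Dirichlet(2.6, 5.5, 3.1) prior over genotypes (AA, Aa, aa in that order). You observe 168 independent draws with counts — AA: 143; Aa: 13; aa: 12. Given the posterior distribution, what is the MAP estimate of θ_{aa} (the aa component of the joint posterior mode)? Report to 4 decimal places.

The Dirichlet prior is conjugate to the Multinomial likelihood: each posterior αⱼ = prior αⱼ + observed count nⱼ.
Posterior concentration: (145.6, 18.5, 15.1), total = 179.2.
Joint mode component: (α_{aa}−1)/(Σα−K) = 14.1/176.2 = 0.0800.

0.0800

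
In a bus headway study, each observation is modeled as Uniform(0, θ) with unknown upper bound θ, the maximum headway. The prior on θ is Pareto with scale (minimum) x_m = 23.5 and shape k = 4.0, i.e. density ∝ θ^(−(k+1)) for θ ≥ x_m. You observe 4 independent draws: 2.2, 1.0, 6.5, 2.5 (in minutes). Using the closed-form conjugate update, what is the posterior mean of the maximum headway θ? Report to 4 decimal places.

A Pareto(scale x_m, shape k) prior on the upper bound θ of Uniform(0, θ) is conjugate: posterior is Pareto(max(x_m, max xᵢ), k + n).
Sample maximum = 6.5; prior scale x_m = 23.5 → posterior scale = max = 23.5.
Posterior shape = 4.0 + 4 = 8.0.
E[θ|data] = k·x_m/(k−1) = 8.0·23.5/7.0 = 26.8571.

26.8571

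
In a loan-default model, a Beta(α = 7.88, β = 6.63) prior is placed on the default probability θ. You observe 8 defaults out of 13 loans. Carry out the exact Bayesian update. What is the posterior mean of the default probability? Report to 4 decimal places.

The Beta prior is conjugate to a Binomial/Bernoulli likelihood; the update adds successes to α and failures to β.
Posterior: Beta(α+k, β+n−k) = Beta(7.88+8, 6.63+5) = Beta(15.88, 11.63).
Posterior mean = α/(α+β) = 15.88/27.51 = 0.5772.

0.5772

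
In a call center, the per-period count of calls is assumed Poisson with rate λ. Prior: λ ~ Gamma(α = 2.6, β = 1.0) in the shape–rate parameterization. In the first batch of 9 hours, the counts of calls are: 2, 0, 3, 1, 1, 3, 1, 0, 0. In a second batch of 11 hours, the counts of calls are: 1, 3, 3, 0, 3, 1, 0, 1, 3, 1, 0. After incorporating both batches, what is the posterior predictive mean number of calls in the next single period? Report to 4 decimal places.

With a Gamma(shape α, rate β) prior, the Poisson likelihood is conjugate: the posterior is Gamma(α + ΣXᵢ, β + n).
Batch 1: sum of counts S = 11 over n = 9 hours.
After batch 1: Gamma(α+S, β+n) = Gamma(2.6+11, 1.0+9) = Gamma(13.6, 10.0).
Batch 2: sum of counts S = 16 over n = 11 hours.
After batch 2: Gamma(α+S, β+n) = Gamma(13.6+16, 10.0+11) = Gamma(29.6, 21.0).
The predictive distribution for one future period is NegBinom with mean α/β = 1.4095.

1.4095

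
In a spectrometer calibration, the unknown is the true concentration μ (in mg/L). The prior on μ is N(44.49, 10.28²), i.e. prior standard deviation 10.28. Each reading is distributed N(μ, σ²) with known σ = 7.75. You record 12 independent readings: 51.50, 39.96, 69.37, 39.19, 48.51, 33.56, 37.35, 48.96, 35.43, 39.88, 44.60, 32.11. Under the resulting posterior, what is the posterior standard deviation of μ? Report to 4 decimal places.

2.1861

For Normal data with known variance σ², a Normal(μ₀, σ₀²) prior on μ is conjugate. Posterior precision = 1/σ₀² + n/σ²; posterior mean is the precision-weighted average of μ₀ and x̄.
σ₀² = 10.28² = 105.6784, σ² = 7.75² = 60.0625; σ² + n·σ₀² = 60.0625 + 12·105.6784 = 1328.2033.
Posterior precision = 1/σ₀² + n/σ² = 1/105.6784 + 12/60.0625 = (σ² + n·σ₀²)/(σ₀²σ²) = 1328.2033/(105.6784·60.0625); posterior variance σₙ² = σ₀²σ²/(σ² + n·σ₀²) = 105.6784·60.0625/1328.2033 = 4.778868.
Posterior SD = √σₙ² = √(105.6784·60.0625/1328.2033) = 2.1861.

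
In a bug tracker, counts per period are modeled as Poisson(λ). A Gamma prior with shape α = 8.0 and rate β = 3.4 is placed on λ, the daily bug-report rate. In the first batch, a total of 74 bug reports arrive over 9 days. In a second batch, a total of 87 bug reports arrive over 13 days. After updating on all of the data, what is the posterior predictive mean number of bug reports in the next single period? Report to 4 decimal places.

With a Gamma(shape α, rate β) prior, the Poisson likelihood is conjugate: the posterior is Gamma(α + ΣXᵢ, β + n).
After batch 1: Gamma(α+S, β+n) = Gamma(8.0+74, 3.4+9) = Gamma(82.0, 12.4).
After batch 2: Gamma(α+S, β+n) = Gamma(82.0+87, 12.4+13) = Gamma(169.0, 25.4).
The predictive distribution for one future period is NegBinom with mean α/β = 6.6535.

6.6535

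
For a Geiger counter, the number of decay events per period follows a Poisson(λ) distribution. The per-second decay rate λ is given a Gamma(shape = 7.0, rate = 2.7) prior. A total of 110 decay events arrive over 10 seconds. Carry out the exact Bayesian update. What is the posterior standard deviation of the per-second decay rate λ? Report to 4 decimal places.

With a Gamma(shape α, rate β) prior, the Poisson likelihood is conjugate: the posterior is Gamma(α + ΣXᵢ, β + n).
Posterior: Gamma(α+S, β+n) = Gamma(7.0+110, 2.7+10) = Gamma(117.0, 12.7).
SD = √α/β = √117.0/12.7 = 0.8517.

0.8517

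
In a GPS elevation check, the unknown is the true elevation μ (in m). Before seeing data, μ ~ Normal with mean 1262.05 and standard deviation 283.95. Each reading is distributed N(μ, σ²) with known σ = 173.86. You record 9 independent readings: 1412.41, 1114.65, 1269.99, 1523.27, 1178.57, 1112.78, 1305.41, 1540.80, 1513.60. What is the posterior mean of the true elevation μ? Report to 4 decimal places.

1327.4406

For Normal data with known variance σ², a Normal(μ₀, σ₀²) prior on μ is conjugate. Posterior precision = 1/σ₀² + n/σ²; posterior mean is the precision-weighted average of μ₀ and x̄.
Σxᵢ = 1412.41 + 1114.65 + 1269.99 + 1523.27 + 1178.57 + 1112.78 + 1305.41 + 1540.80 + 1513.60 = 11971.48, so n·x̄ = 11971.48.
σ₀² = 283.95² = 80627.6025, σ² = 173.86² = 30227.2996; σ² + n·σ₀² = 30227.2996 + 9·80627.6025 = 755875.7221.
Posterior mean = (μ₀/σ₀² + n·x̄/σ²)/(1/σ₀² + n/σ²) = (σ²·μ₀ + σ₀²·n·x̄)/(σ² + n·σ₀²) = (30227.2996·1262.05 + 80627.6025·11971.48)/755875.7221 = 1003380094.23688/755875.7221 = 1327.4406.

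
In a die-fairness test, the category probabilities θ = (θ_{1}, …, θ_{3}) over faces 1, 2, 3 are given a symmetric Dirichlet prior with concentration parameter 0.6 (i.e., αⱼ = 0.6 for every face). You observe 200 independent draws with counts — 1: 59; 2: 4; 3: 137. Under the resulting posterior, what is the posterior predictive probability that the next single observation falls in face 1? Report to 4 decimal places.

0.2953

The Dirichlet prior is conjugate to the Multinomial likelihood: each posterior αⱼ = prior αⱼ + observed count nⱼ.
Posterior concentration: (59.6, 4.6, 137.6), total = 201.8.
P(next = 1 | data) = α_{1}/Σα = 0.2953.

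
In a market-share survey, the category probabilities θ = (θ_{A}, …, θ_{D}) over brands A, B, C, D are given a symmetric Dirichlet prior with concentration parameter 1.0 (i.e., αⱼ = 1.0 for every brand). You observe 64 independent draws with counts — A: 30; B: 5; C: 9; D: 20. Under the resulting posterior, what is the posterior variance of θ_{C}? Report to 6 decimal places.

The Dirichlet prior is conjugate to the Multinomial likelihood: each posterior αⱼ = prior αⱼ + observed count nⱼ.
Posterior concentration: (31.0, 6.0, 10.0, 21.0), total = 68.0.
Var[θ_j] = α_j(Σα−α_j)/((Σα)²(Σα+1)) = 10.0·58.0/(68.0²·69.0) = 0.001818.

0.001818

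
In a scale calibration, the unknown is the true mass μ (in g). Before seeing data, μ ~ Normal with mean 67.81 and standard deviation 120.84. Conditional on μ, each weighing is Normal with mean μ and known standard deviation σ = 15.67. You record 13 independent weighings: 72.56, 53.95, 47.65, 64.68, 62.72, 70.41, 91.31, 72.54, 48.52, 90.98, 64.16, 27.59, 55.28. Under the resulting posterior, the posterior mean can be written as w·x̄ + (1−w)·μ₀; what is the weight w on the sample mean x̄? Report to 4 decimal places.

0.9987

For Normal data with known variance σ², a Normal(μ₀, σ₀²) prior on μ is conjugate. Posterior precision = 1/σ₀² + n/σ²; posterior mean is the precision-weighted average of μ₀ and x̄.
σ₀² = 120.84² = 14602.3056, σ² = 15.67² = 245.5489. Prior precision 1/σ₀² = 1/14602.3056; data precision n/σ² = 13/245.5489.
w = (n/σ²)/(1/σ₀² + n/σ²) = n·σ₀²/(σ² + n·σ₀²) = 13·14602.3056/(245.5489 + 13·14602.3056) = 189829.9728/190075.5217 = 0.9987.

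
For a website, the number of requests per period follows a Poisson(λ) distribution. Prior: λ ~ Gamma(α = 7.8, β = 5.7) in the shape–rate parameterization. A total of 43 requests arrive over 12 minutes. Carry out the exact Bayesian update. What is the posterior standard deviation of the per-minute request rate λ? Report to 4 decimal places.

With a Gamma(shape α, rate β) prior, the Poisson likelihood is conjugate: the posterior is Gamma(α + ΣXᵢ, β + n).
Posterior: Gamma(α+S, β+n) = Gamma(7.8+43, 5.7+12) = Gamma(50.8, 17.7).
SD = √α/β = √50.8/17.7 = 0.4027.

0.4027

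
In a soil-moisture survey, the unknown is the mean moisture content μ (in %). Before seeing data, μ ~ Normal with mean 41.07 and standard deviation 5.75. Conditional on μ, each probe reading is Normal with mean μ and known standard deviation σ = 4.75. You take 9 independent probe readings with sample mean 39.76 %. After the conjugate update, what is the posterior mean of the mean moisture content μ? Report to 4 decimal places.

For Normal data with known variance σ², a Normal(μ₀, σ₀²) prior on μ is conjugate. Posterior precision = 1/σ₀² + n/σ²; posterior mean is the precision-weighted average of μ₀ and x̄.
n·x̄ = 9·39.76 = 357.84.
σ₀² = 5.75² = 33.0625, σ² = 4.75² = 22.5625; σ² + n·σ₀² = 22.5625 + 9·33.0625 = 320.125.
Posterior mean = (μ₀/σ₀² + n·x̄/σ²)/(1/σ₀² + n/σ²) = (σ²·μ₀ + σ₀²·n·x̄)/(σ² + n·σ₀²) = (22.5625·41.07 + 33.0625·357.84)/320.125 = 12757.726875/320.125 = 39.8523.

39.8523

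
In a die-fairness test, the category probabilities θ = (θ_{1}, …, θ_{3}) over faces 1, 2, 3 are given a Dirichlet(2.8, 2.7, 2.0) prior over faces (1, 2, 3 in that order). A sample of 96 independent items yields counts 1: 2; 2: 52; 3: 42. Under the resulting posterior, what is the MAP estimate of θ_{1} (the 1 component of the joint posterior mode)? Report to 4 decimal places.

The Dirichlet prior is conjugate to the Multinomial likelihood: each posterior αⱼ = prior αⱼ + observed count nⱼ.
Posterior concentration: (4.8, 54.7, 44.0), total = 103.5.
Joint mode component: (α_{1}−1)/(Σα−K) = 3.8/100.5 = 0.0378.

0.0378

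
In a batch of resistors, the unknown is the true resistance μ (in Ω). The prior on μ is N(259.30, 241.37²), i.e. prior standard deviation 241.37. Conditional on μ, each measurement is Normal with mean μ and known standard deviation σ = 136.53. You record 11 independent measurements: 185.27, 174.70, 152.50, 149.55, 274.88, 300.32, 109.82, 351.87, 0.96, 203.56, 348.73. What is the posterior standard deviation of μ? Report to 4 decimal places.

For Normal data with known variance σ², a Normal(μ₀, σ₀²) prior on μ is conjugate. Posterior precision = 1/σ₀² + n/σ²; posterior mean is the precision-weighted average of μ₀ and x̄.
σ₀² = 241.37² = 58259.4769, σ² = 136.53² = 18640.4409; σ² + n·σ₀² = 18640.4409 + 11·58259.4769 = 659494.6868.
Posterior precision = 1/σ₀² + n/σ² = 1/58259.4769 + 11/18640.4409 = (σ² + n·σ₀²)/(σ₀²σ²) = 659494.6868/(58259.4769·18640.4409); posterior variance σₙ² = σ₀²σ²/(σ² + n·σ₀²) = 58259.4769·18640.4409/659494.6868 = 1646.688529.
Posterior SD = √σₙ² = √(58259.4769·18640.4409/659494.6868) = 40.5794.

40.5794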